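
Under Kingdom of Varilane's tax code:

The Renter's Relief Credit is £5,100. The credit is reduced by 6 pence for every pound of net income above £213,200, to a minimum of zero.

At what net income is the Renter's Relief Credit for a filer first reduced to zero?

The credit falls by 6% of each pound above £213,200, so it reaches zero when the excess is £5,100 / 6% = £85,000: income = £213,200 + £85,000 = £298,200.

£298,200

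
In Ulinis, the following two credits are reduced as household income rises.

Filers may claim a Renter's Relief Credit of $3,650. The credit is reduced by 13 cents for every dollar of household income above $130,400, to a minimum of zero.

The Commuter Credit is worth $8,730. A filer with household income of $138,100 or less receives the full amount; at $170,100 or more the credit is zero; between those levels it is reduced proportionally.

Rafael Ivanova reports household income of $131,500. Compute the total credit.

$12,237

Renter's Relief Credit: 13% of the $1,100 excess over $130,400 is $143; credit = $3,650 − $143 = $3,507.
Commuter Credit: $131,500 is at or below the $138,100 threshold, so the full $8,730 applies.
Total: $3,507 + $8,730 = $12,237.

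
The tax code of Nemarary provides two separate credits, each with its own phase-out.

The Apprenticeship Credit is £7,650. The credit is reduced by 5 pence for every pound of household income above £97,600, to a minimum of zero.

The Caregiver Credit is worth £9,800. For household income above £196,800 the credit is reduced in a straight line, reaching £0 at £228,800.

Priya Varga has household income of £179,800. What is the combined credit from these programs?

Apprenticeship Credit: 5% of the £82,200 excess over £97,600 is £4,110; credit = £7,650 − £4,110 = £3,540.
Caregiver Credit: £179,800 is at or below the £196,800 threshold, so the full £9,800 applies.
Total: £3,540 + £9,800 = £13,340.

£13,340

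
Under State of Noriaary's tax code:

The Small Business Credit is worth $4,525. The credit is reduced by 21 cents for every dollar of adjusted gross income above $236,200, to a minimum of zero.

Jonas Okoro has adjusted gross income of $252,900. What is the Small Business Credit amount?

$1,018

Small Business Credit: 21% of the $16,700 excess over $236,200 is $3,507; credit = $4,525 − $3,507 = $1,018.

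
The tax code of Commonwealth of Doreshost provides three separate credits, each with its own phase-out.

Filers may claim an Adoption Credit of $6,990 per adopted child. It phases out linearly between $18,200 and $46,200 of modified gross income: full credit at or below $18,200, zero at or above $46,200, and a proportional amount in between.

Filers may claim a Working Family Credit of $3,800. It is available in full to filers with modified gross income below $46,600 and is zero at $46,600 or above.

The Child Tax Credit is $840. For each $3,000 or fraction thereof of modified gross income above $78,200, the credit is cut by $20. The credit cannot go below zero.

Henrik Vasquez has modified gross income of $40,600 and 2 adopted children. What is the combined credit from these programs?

Adoption Credit: base = 2 × $6,990 = $13,980. $40,600 is $22,400 into a $28,000 phase-out range, leaving 5,600/28,000 of the credit: $13,980 × 5,600/28,000 = $2,796.
Working Family Credit: $40,600 is below the $46,600 cutoff, so the full $3,800 applies.
Child Tax Credit: $40,600 is at or below the $78,200 threshold, so the full $840 applies.
Total: $2,796 + $3,800 + $840 = $7,436.

$7,436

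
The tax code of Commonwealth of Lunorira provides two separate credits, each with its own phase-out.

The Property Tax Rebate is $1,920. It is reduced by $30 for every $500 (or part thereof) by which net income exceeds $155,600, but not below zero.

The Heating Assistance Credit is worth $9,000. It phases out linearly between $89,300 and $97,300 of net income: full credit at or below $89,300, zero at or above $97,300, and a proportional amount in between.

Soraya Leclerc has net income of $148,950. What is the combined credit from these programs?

$1,920

Property Tax Rebate: $148,950 is at or below the $155,600 threshold, so the full $1,920 applies.
Heating Assistance Credit: $148,950 is at or above $97,300, so the credit is $0.
Total: $1,920 + $0 = $1,920.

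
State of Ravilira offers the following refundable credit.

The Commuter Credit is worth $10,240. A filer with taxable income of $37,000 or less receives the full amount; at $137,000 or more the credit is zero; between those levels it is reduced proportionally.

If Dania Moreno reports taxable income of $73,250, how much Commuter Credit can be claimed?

$6,528

Commuter Credit: $73,250 is $36,250 into a $100,000 phase-out range, leaving 63,750/100,000 of the credit: $10,240 × 63,750/100,000 = $6,528.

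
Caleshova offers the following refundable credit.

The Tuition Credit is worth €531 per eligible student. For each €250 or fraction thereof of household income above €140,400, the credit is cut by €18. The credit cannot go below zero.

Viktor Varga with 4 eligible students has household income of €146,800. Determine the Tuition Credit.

€1,656

Tuition Credit: base = 4 × €531 = €2,124. income exceeds €140,400 by €6,400, which is 26 full-or-partial €250 increments; reduction = 26 × €18 = €468, leaving €1,656.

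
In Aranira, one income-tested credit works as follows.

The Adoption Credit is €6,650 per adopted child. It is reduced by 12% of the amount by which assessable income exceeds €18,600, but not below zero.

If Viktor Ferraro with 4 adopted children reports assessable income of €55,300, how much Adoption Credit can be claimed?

€22,196

Adoption Credit: base = 4 × €6,650 = €26,600. 12% of the €36,700 excess over €18,600 is €4,404; credit = €26,600 − €4,404 = €22,196.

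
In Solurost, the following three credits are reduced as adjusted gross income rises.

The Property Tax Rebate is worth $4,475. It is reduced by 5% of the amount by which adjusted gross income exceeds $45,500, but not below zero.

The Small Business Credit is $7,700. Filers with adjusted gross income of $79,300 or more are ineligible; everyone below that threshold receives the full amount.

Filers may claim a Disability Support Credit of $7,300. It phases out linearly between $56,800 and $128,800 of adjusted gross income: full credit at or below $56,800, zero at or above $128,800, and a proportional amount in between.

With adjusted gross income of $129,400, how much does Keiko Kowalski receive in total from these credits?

$280

Property Tax Rebate: 5% of the $83,900 excess over $45,500 is $4,195; credit = $4,475 − $4,195 = $280.
Small Business Credit: $129,400 meets or exceeds the $79,300 cutoff, so the credit is $0.
Disability Support Credit: $129,400 is at or above $128,800, so the credit is $0.
Total: $280 + $0 + $0 = $280.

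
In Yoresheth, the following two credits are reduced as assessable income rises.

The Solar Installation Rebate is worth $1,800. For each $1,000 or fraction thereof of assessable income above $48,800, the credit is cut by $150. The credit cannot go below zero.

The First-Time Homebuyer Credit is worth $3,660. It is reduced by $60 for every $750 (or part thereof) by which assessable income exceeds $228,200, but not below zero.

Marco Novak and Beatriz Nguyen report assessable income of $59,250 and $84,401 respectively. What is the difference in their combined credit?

$150

Marco ($59,250): Solar Installation Rebate: income exceeds $48,800 by $10,450, which is 11 full-or-partial $1,000 increments; reduction = 11 × $150 = $1,650, leaving $150. First-Time Homebuyer Credit: $59,250 is at or below the $228,200 threshold, so the full $3,660 applies. total $150 + $3,660 = $3,810
Beatriz ($84,401): Solar Installation Rebate: income exceeds $48,800 by $35,601 → 36 increments × $150 = $5,400 ≥ base, so the credit is $0. First-Time Homebuyer Credit: $84,401 is at or below the $228,200 threshold, so the full $3,660 applies. total $0 + $3,660 = $3,660
Difference: |$3,810 − $3,660| = $150.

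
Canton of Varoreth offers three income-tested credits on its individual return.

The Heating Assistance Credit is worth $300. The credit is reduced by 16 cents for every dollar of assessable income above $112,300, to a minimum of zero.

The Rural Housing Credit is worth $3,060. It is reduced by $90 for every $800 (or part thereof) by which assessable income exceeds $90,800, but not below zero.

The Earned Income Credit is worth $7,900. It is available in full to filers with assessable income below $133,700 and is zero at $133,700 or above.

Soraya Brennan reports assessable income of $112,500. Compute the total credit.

Heating Assistance Credit: 16% of the $200 excess over $112,300 is $32; credit = $300 − $32 = $268.
Rural Housing Credit: income exceeds $90,800 by $21,700, which is 28 full-or-partial $800 increments; reduction = 28 × $90 = $2,520, leaving $540.
Earned Income Credit: $112,500 is below the $133,700 cutoff, so the full $7,900 applies.
Total: $268 + $540 + $7,900 = $8,708.

$8,708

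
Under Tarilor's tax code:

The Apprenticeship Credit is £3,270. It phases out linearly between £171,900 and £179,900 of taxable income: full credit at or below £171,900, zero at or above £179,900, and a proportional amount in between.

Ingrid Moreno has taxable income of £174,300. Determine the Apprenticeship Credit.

£2,289

Apprenticeship Credit: £174,300 is £2,400 into a £8,000 phase-out range, leaving 5,600/8,000 of the credit: £3,270 × 5,600/8,000 = £2,289.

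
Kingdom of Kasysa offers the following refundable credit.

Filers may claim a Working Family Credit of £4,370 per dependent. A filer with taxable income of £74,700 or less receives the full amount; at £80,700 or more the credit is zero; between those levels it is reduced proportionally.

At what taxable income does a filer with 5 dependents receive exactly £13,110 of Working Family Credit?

£77,100

Full credit = 5 × £4,370 = £21,850.
£13,110 is 13,110/21,850 of the full £21,850, so 8,740/21,850 of the £6,000 range has been used: income = £74,700 + £6,000 × 8,740/21,850 = £77,100.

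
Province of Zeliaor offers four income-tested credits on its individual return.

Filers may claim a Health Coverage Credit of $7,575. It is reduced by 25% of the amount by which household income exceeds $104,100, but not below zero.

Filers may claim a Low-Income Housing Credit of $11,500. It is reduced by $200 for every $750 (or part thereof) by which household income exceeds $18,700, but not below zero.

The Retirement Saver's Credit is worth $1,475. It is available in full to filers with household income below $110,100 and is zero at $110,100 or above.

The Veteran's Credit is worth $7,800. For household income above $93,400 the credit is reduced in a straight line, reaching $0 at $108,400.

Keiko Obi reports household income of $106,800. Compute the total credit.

Health Coverage Credit: 25% of the $2,700 excess over $104,100 is $675; credit = $7,575 − $675 = $6,900.
Low-Income Housing Credit: income exceeds $18,700 by $88,100 → 118 increments × $200 = $23,600 ≥ base, so the credit is $0.
Retirement Saver's Credit: $106,800 is below the $110,100 cutoff, so the full $1,475 applies.
Veteran's Credit: $106,800 is $13,400 into a $15,000 phase-out range, leaving 1,600/15,000 of the credit: $7,800 × 1,600/15,000 = $832.
Total: $6,900 + $0 + $1,475 + $832 = $9,207.

$9,207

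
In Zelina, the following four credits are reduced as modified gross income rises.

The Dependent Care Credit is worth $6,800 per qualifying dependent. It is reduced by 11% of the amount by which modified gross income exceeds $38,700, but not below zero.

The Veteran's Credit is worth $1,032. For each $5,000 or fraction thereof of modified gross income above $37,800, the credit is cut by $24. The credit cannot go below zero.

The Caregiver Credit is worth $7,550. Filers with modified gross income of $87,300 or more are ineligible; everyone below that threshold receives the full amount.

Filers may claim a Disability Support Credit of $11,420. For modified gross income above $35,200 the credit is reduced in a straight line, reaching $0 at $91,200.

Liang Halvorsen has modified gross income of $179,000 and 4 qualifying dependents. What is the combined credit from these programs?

$12,103

Dependent Care Credit: base = 4 × $6,800 = $27,200. 11% of the $140,300 excess over $38,700 is $15,433; credit = $27,200 − $15,433 = $11,767.
Veteran's Credit: income exceeds $37,800 by $141,200, which is 29 full-or-partial $5,000 increments; reduction = 29 × $24 = $696, leaving $336.
Caregiver Credit: $179,000 meets or exceeds the $87,300 cutoff, so the credit is $0.
Disability Support Credit: $179,000 is at or above $91,200, so the credit is $0.
Total: $11,767 + $336 + $0 + $0 = $12,103.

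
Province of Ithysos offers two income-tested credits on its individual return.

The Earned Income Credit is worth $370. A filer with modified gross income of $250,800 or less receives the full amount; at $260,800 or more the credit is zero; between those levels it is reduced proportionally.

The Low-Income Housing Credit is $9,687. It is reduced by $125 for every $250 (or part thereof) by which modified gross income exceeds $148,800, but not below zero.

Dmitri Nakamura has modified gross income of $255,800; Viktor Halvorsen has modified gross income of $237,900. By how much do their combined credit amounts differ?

Dmitri ($255,800): Earned Income Credit: $255,800 is $5,000 into a $10,000 phase-out range, leaving 5,000/10,000 of the credit: $370 × 5,000/10,000 = $185. Low-Income Housing Credit: income exceeds $148,800 by $107,000 → 428 increments × $125 = $53,500 ≥ base, so the credit is $0. total $185 + $0 = $185
Viktor ($237,900): Earned Income Credit: $237,900 is at or below the $250,800 threshold, so the full $370 applies. Low-Income Housing Credit: income exceeds $148,800 by $89,100 → 357 increments × $125 = $44,625 ≥ base, so the credit is $0. total $370 + $0 = $370
Difference: |$185 − $370| = $185.

$185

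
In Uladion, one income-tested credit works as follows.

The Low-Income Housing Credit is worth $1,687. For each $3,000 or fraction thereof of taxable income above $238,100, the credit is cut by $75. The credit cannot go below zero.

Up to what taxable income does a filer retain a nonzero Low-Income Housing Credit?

After 22 increments the reduction is 22 × $75 = $1,650, leaving $37; one more increment wipes it out. Increment 22 ends at excess 22 × $3,000 = $66,000, so the highest qualifying income is $238,100 + $66,000 = $304,100.

$304,100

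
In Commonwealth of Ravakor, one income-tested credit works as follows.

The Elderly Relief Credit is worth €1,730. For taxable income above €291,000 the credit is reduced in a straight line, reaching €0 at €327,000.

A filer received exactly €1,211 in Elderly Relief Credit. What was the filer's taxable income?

€1,211 is 1,211/1,730 of the full €1,730, so 519/1,730 of the €36,000 range has been used: income = €291,000 + €36,000 × 519/1,730 = €301,800.

€301,800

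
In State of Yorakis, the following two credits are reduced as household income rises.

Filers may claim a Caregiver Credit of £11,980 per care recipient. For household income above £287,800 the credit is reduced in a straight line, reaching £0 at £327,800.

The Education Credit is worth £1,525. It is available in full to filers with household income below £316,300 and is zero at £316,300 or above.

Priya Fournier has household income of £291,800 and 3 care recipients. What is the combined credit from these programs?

Caregiver Credit: base = 3 × £11,980 = £35,940. £291,800 is £4,000 into a £40,000 phase-out range, leaving 36,000/40,000 of the credit: £35,940 × 36,000/40,000 = £32,346.
Education Credit: £291,800 is below the £316,300 cutoff, so the full £1,525 applies.
Total: £32,346 + £1,525 = £33,871.

£33,871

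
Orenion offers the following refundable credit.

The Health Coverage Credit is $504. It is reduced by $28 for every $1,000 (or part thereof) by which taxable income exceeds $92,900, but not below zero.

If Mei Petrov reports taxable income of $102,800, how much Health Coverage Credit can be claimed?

$224

Health Coverage Credit: income exceeds $92,900 by $9,900, which is 10 full-or-partial $1,000 increments; reduction = 10 × $28 = $280, leaving $224.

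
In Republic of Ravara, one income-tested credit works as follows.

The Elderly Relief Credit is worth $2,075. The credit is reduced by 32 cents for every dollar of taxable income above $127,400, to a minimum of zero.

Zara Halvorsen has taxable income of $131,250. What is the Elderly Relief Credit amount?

$843

Elderly Relief Credit: 32% of the $3,850 excess over $127,400 is $1,232; credit = $2,075 − $1,232 = $843.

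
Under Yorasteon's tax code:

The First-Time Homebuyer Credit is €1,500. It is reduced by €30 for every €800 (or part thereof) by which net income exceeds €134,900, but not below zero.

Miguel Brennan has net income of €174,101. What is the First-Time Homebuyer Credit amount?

First-Time Homebuyer Credit: income exceeds €134,900 by €39,201 → 50 increments × €30 = €1,500 ≥ base, so the credit is €0.

€0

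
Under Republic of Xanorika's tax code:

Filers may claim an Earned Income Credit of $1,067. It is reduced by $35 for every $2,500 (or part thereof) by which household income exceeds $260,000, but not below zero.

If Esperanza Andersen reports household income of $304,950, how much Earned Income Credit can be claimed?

Earned Income Credit: income exceeds $260,000 by $44,950, which is 18 full-or-partial $2,500 increments; reduction = 18 × $35 = $630, leaving $437.

$437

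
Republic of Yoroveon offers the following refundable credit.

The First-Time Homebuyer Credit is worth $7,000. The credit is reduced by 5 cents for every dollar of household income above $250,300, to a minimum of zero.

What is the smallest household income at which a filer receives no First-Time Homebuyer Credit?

$390,300

The credit falls by 5% of each dollar above $250,300, so it reaches zero when the excess is $7,000 / 5% = $140,000: income = $250,300 + $140,000 = $390,300.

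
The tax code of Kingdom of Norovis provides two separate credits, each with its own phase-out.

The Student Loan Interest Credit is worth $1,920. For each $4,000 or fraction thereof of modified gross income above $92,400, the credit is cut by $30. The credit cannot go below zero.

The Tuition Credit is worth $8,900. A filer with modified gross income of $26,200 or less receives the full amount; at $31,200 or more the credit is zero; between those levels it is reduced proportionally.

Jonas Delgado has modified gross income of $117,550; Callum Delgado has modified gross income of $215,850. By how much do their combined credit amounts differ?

$720

Jonas ($117,550): Student Loan Interest Credit: income exceeds $92,400 by $25,150, which is 7 full-or-partial $4,000 increments; reduction = 7 × $30 = $210, leaving $1,710. Tuition Credit: $117,550 is at or above $31,200, so the credit is $0. total $1,710 + $0 = $1,710
Callum ($215,850): Student Loan Interest Credit: income exceeds $92,400 by $123,450, which is 31 full-or-partial $4,000 increments; reduction = 31 × $30 = $930, leaving $990. Tuition Credit: $215,850 is at or above $31,200, so the credit is $0. total $990 + $0 = $990
Difference: |$1,710 − $990| = $720.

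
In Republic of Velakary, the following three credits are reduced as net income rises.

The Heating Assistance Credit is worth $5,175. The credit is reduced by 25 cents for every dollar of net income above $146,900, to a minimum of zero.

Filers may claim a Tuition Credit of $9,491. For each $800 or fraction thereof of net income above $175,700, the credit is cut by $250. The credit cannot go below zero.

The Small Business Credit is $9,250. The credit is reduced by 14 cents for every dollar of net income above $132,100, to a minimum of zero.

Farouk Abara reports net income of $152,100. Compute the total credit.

$19,816

Heating Assistance Credit: 25% of the $5,200 excess over $146,900 is $1,300; credit = $5,175 − $1,300 = $3,875.
Tuition Credit: $152,100 is at or below the $175,700 threshold, so the full $9,491 applies.
Small Business Credit: 14% of the $20,000 excess over $132,100 is $2,800; credit = $9,250 − $2,800 = $6,450.
Total: $3,875 + $9,491 + $6,450 = $19,816.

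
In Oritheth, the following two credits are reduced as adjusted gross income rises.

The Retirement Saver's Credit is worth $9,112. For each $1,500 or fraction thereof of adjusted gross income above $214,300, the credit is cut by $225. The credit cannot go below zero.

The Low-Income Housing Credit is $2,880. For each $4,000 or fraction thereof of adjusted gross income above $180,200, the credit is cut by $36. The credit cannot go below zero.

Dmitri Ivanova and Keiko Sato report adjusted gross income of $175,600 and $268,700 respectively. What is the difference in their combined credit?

$9,153

Dmitri ($175,600): Retirement Saver's Credit: $175,600 is at or below the $214,300 threshold, so the full $9,112 applies. Low-Income Housing Credit: $175,600 is at or below the $180,200 threshold, so the full $2,880 applies. total $9,112 + $2,880 = $11,992
Keiko ($268,700): Retirement Saver's Credit: income exceeds $214,300 by $54,400, which is 37 full-or-partial $1,500 increments; reduction = 37 × $225 = $8,325, leaving $787. Low-Income Housing Credit: income exceeds $180,200 by $88,500, which is 23 full-or-partial $4,000 increments; reduction = 23 × $36 = $828, leaving $2,052. total $787 + $2,052 = $2,839
Difference: |$11,992 − $2,839| = $9,153.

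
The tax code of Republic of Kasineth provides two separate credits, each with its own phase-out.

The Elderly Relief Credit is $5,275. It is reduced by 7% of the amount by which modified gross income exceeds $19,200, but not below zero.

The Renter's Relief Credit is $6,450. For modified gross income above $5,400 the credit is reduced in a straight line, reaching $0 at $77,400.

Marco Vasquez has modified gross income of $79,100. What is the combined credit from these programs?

Elderly Relief Credit: 7% of the $59,900 excess over $19,200 is $4,193; credit = $5,275 − $4,193 = $1,082.
Renter's Relief Credit: $79,100 is at or above $77,400, so the credit is $0.
Total: $1,082 + $0 = $1,082.

$1,082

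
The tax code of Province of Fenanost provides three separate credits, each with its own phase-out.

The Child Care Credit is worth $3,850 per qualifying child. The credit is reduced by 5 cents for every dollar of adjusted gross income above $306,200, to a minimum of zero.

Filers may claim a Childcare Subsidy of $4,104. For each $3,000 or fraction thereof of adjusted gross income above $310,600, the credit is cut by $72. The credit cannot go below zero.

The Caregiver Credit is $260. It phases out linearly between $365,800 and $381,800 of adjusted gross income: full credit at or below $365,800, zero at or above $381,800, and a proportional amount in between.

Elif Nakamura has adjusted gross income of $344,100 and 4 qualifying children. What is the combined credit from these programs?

$17,005

Child Care Credit: base = 4 × $3,850 = $15,400. 5% of the $37,900 excess over $306,200 is $1,895; credit = $15,400 − $1,895 = $13,505.
Childcare Subsidy: income exceeds $310,600 by $33,500, which is 12 full-or-partial $3,000 increments; reduction = 12 × $72 = $864, leaving $3,240.
Caregiver Credit: $344,100 is at or below the $365,800 threshold, so the full $260 applies.
Total: $13,505 + $3,240 + $260 = $17,005.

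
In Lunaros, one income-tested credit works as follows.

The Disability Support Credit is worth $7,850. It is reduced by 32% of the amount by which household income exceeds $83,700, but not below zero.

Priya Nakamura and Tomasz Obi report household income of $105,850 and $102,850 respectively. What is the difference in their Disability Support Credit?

$960

Priya ($105,850): Disability Support Credit: 32% of the $22,150 excess over $83,700 is $7,088; credit = $7,850 − $7,088 = $762.
Tomasz ($102,850): Disability Support Credit: 32% of the $19,150 excess over $83,700 is $6,128; credit = $7,850 − $6,128 = $1,722.
Difference: |$762 − $1,722| = $960.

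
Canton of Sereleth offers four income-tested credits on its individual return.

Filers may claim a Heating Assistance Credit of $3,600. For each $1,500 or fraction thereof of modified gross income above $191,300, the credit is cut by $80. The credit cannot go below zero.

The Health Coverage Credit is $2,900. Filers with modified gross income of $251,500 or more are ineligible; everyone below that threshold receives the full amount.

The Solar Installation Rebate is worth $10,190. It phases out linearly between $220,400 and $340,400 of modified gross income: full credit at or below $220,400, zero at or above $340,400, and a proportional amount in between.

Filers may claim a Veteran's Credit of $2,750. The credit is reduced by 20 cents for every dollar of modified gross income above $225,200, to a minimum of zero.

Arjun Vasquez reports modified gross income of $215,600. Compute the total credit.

$18,080

Heating Assistance Credit: income exceeds $191,300 by $24,300, which is 17 full-or-partial $1,500 increments; reduction = 17 × $80 = $1,360, leaving $2,240.
Health Coverage Credit: $215,600 is below the $251,500 cutoff, so the full $2,900 applies.
Solar Installation Rebate: $215,600 is at or below the $220,400 threshold, so the full $10,190 applies.
Veteran's Credit: $215,600 is at or below the $225,200 threshold, so the full $2,750 applies.
Total: $2,240 + $2,900 + $10,190 + $2,750 = $18,080.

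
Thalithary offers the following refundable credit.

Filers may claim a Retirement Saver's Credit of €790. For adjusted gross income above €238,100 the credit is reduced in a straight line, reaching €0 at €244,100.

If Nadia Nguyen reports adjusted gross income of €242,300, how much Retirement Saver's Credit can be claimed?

€237

Retirement Saver's Credit: €242,300 is €4,200 into a €6,000 phase-out range, leaving 1,800/6,000 of the credit: €790 × 1,800/6,000 = €237.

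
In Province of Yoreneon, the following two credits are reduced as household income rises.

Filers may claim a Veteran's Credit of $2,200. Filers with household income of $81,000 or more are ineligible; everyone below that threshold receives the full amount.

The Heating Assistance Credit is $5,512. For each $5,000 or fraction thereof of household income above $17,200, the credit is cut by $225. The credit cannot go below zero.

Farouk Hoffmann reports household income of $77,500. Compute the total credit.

Veteran's Credit: $77,500 is below the $81,000 cutoff, so the full $2,200 applies.
Heating Assistance Credit: income exceeds $17,200 by $60,300, which is 13 full-or-partial $5,000 increments; reduction = 13 × $225 = $2,925, leaving $2,587.
Total: $2,200 + $2,587 = $4,787.

$4,787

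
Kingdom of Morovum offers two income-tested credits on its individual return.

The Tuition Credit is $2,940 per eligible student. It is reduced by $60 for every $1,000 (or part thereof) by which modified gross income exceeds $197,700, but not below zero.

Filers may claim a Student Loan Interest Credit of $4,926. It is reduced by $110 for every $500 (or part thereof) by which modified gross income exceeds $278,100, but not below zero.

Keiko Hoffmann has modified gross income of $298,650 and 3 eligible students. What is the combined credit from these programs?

Tuition Credit: base = 3 × $2,940 = $8,820. income exceeds $197,700 by $100,950, which is 101 full-or-partial $1,000 increments; reduction = 101 × $60 = $6,060, leaving $2,760.
Student Loan Interest Credit: income exceeds $278,100 by $20,550, which is 42 full-or-partial $500 increments; reduction = 42 × $110 = $4,620, leaving $306.
Total: $2,760 + $306 = $3,066.

$3,066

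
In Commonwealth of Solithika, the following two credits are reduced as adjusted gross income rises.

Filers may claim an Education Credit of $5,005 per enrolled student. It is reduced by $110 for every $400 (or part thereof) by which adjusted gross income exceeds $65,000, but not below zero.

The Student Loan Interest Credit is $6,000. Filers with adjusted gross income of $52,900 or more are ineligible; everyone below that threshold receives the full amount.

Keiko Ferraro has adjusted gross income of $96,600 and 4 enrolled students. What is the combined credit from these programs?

$11,330

Education Credit: base = 4 × $5,005 = $20,020. income exceeds $65,000 by $31,600, which is 79 full-or-partial $400 increments; reduction = 79 × $110 = $8,690, leaving $11,330.
Student Loan Interest Credit: $96,600 meets or exceeds the $52,900 cutoff, so the credit is $0.
Total: $11,330 + $0 = $11,330.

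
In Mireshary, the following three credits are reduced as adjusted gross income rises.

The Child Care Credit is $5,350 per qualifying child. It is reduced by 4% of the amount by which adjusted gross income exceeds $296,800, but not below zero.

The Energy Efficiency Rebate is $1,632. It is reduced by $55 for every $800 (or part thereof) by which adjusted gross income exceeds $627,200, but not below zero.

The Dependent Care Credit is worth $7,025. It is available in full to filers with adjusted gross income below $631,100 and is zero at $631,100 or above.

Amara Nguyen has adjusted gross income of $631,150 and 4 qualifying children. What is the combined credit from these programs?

$9,383

Child Care Credit: base = 4 × $5,350 = $21,400. 4% of the $334,350 excess over $296,800 is $13,374; credit = $21,400 − $13,374 = $8,026.
Energy Efficiency Rebate: income exceeds $627,200 by $3,950, which is 5 full-or-partial $800 increments; reduction = 5 × $55 = $275, leaving $1,357.
Dependent Care Credit: $631,150 meets or exceeds the $631,100 cutoff, so the credit is $0.
Total: $8,026 + $1,357 + $0 = $9,383.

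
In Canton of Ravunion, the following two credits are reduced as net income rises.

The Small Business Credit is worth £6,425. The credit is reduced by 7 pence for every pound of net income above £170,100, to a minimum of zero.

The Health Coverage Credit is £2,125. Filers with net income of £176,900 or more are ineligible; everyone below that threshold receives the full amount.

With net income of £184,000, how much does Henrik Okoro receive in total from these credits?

£5,452

Small Business Credit: 7% of the £13,900 excess over £170,100 is £973; credit = £6,425 − £973 = £5,452.
Health Coverage Credit: £184,000 meets or exceeds the £176,900 cutoff, so the credit is £0.
Total: £5,452 + £0 = £5,452.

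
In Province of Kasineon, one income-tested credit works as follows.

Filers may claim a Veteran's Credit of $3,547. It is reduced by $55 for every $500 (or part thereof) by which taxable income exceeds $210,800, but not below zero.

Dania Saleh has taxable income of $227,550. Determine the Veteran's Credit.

Veteran's Credit: income exceeds $210,800 by $16,750, which is 34 full-or-partial $500 increments; reduction = 34 × $55 = $1,870, leaving $1,677.

$1,677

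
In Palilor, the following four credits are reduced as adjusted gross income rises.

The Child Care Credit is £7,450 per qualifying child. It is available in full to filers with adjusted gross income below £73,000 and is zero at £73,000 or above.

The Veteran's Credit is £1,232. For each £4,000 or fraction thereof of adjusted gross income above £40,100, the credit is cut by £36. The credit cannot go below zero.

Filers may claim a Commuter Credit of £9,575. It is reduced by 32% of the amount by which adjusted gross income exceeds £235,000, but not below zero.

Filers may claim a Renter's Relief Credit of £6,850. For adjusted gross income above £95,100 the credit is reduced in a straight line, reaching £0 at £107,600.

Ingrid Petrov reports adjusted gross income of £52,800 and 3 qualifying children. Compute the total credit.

£39,863

Child Care Credit: base = 3 × £7,450 = £22,350. £52,800 is below the £73,000 cutoff, so the full £22,350 applies.
Veteran's Credit: income exceeds £40,100 by £12,700, which is 4 full-or-partial £4,000 increments; reduction = 4 × £36 = £144, leaving £1,088.
Commuter Credit: £52,800 is at or below the £235,000 threshold, so the full £9,575 applies.
Renter's Relief Credit: £52,800 is at or below the £95,100 threshold, so the full £6,850 applies.
Total: £22,350 + £1,088 + £9,575 + £6,850 = £39,863.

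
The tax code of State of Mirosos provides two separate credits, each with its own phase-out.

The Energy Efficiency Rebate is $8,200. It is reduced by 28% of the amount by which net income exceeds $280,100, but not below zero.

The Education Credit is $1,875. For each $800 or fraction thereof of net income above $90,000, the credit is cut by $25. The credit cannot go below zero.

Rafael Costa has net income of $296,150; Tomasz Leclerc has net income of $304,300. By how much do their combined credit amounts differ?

Rafael ($296,150): Energy Efficiency Rebate: 28% of the $16,050 excess over $280,100 is $4,494; credit = $8,200 − $4,494 = $3,706. Education Credit: income exceeds $90,000 by $206,150 → 258 increments × $25 = $6,450 ≥ base, so the credit is $0. total $3,706 + $0 = $3,706
Tomasz ($304,300): Energy Efficiency Rebate: 28% of the $24,200 excess over $280,100 is $6,776; credit = $8,200 − $6,776 = $1,424. Education Credit: income exceeds $90,000 by $214,300 → 268 increments × $25 = $6,700 ≥ base, so the credit is $0. total $1,424 + $0 = $1,424
Difference: |$3,706 − $1,424| = $2,282.

$2,282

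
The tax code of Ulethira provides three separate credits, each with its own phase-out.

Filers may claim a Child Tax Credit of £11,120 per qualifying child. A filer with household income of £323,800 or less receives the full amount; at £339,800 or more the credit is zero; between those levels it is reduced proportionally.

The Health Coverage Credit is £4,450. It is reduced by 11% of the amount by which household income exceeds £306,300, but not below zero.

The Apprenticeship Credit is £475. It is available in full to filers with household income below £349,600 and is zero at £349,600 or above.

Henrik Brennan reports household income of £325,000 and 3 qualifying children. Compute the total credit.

Child Tax Credit: base = 3 × £11,120 = £33,360. £325,000 is £1,200 into a £16,000 phase-out range, leaving 14,800/16,000 of the credit: £33,360 × 14,800/16,000 = £30,858.
Health Coverage Credit: 11% of the £18,700 excess over £306,300 is £2,057; credit = £4,450 − £2,057 = £2,393.
Apprenticeship Credit: £325,000 is below the £349,600 cutoff, so the full £475 applies.
Total: £30,858 + £2,393 + £475 = £33,726.

£33,726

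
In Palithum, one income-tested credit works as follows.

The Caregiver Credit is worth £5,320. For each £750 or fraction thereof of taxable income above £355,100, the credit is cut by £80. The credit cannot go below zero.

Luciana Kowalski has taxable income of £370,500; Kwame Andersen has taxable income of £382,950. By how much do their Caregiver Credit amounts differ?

Luciana (£370,500): Caregiver Credit: income exceeds £355,100 by £15,400, which is 21 full-or-partial £750 increments; reduction = 21 × £80 = £1,680, leaving £3,640.
Kwame (£382,950): Caregiver Credit: income exceeds £355,100 by £27,850, which is 38 full-or-partial £750 increments; reduction = 38 × £80 = £3,040, leaving £2,280.
Difference: |£3,640 − £2,280| = £1,360.

£1,360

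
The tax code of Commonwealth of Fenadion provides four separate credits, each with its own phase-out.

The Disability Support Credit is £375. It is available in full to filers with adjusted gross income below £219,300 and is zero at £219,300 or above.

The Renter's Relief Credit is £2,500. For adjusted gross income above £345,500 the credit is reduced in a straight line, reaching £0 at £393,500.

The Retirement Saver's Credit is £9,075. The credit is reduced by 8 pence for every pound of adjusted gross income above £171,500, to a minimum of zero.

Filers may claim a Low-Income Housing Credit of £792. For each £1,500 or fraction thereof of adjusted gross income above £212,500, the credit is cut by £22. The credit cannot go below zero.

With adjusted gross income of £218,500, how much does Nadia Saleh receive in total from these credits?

Disability Support Credit: £218,500 is below the £219,300 cutoff, so the full £375 applies.
Renter's Relief Credit: £218,500 is at or below the £345,500 threshold, so the full £2,500 applies.
Retirement Saver's Credit: 8% of the £47,000 excess over £171,500 is £3,760; credit = £9,075 − £3,760 = £5,315.
Low-Income Housing Credit: income exceeds £212,500 by £6,000, which is 4 full-or-partial £1,500 increments; reduction = 4 × £22 = £88, leaving £704.
Total: £375 + £2,500 + £5,315 + £704 = £8,894.

£8,894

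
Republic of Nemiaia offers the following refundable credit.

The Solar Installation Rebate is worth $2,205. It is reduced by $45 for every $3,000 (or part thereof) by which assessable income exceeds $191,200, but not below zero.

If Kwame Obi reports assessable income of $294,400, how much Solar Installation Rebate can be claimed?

Solar Installation Rebate: income exceeds $191,200 by $103,200, which is 35 full-or-partial $3,000 increments; reduction = 35 × $45 = $1,575, leaving $630.

$630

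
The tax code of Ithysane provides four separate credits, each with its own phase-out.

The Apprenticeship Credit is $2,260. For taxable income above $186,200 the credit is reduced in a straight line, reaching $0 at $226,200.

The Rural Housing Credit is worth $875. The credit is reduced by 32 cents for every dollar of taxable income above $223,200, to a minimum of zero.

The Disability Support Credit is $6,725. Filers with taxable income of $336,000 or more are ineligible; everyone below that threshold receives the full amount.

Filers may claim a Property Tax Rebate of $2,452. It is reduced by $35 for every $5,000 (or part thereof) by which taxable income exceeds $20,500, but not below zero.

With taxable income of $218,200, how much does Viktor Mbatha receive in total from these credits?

$9,104

Apprenticeship Credit: $218,200 is $32,000 into a $40,000 phase-out range, leaving 8,000/40,000 of the credit: $2,260 × 8,000/40,000 = $452.
Rural Housing Credit: $218,200 is at or below the $223,200 threshold, so the full $875 applies.
Disability Support Credit: $218,200 is below the $336,000 cutoff, so the full $6,725 applies.
Property Tax Rebate: income exceeds $20,500 by $197,700, which is 40 full-or-partial $5,000 increments; reduction = 40 × $35 = $1,400, leaving $1,052.
Total: $452 + $875 + $6,725 + $1,052 = $9,104.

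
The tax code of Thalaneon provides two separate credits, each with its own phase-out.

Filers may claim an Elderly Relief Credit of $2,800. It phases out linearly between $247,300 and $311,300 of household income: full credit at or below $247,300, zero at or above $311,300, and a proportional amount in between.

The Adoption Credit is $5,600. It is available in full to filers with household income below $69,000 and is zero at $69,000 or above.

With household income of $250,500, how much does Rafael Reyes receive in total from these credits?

Elderly Relief Credit: $250,500 is $3,200 into a $64,000 phase-out range, leaving 60,800/64,000 of the credit: $2,800 × 60,800/64,000 = $2,660.
Adoption Credit: $250,500 meets or exceeds the $69,000 cutoff, so the credit is $0.
Total: $2,660 + $0 = $2,660.

$2,660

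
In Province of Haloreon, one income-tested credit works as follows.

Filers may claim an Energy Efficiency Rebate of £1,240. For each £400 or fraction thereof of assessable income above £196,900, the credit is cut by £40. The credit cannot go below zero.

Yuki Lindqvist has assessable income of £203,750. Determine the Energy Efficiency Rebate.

Energy Efficiency Rebate: income exceeds £196,900 by £6,850, which is 18 full-or-partial £400 increments; reduction = 18 × £40 = £720, leaving £520.

£520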